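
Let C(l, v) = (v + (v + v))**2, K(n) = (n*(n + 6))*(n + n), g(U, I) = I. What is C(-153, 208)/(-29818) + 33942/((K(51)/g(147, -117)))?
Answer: -127379681/4815607 ≈ -26.451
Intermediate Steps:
K(n) = 2*n**2*(6 + n) (K(n) = (n*(6 + n))*(2*n) = 2*n**2*(6 + n))
C(l, v) = 9*v**2 (C(l, v) = (v + 2*v)**2 = (3*v)**2 = 9*v**2)
C(-153, 208)/(-29818) + 33942/((K(51)/g(147, -117))) = (9*208**2)/(-29818) + 33942/(((2*51**2*(6 + 51))/(-117))) = (9*43264)*(-1/29818) + 33942/(((2*2601*57)*(-1/117))) = 389376*(-1/29818) + 33942/((296514*(-1/117))) = -194688/14909 + 33942/(-32946/13) = -194688/14909 + 33942*(-13/32946) = -194688/14909 - 73541/5491 = -127379681/4815607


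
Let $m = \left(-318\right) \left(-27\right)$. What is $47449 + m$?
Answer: $56035$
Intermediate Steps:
$m = 8586$
$47449 + m = 47449 + 8586 = 56035$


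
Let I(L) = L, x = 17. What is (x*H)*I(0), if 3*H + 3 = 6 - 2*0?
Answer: 0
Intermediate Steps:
H = 1 (H = -1 + (6 - 2*0)/3 = -1 + (6 + 0)/3 = -1 + (⅓)*6 = -1 + 2 = 1)
(x*H)*I(0) = (17*1)*0 = 17*0 = 0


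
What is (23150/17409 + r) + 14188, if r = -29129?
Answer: -260084719/17409 ≈ -14940.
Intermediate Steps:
(23150/17409 + r) + 14188 = (23150/17409 - 29129) + 14188 = -507083611/17409 + 14188 = -260084719/17409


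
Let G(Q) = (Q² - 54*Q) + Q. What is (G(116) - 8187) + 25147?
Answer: 24268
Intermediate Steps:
G(Q) = Q² - 53*Q
(G(116) - 8187) + 25147 = (116*(-53 + 116) - 8187) + 25147 = (116*63 - 8187) + 25147 = (7308 - 8187) + 25147 = -879 + 25147 = 24268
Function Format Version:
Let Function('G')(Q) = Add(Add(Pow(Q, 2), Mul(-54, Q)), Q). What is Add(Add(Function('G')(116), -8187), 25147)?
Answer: 24268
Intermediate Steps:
Function('G')(Q) = Add(Pow(Q, 2), Mul(-53, Q))
Add(Add(Function('G')(116), -8187), 25147) = Add(Add(Mul(116, Add(-53, 116)), -8187), 25147) = Add(Add(Mul(116, 63), -8187), 25147) = Add(Add(7308, -8187), 25147) = Add(-879, 25147) = 24268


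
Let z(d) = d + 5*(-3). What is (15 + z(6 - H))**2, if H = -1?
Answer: 49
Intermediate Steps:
z(d) = -15 + d (z(d) = d - 15 = -15 + d)
(15 + z(6 - H))**2 = (15 + (-15 + (6 - 1*(-1))))**2 = (15 + (-15 + (6 + 1)))**2 = (15 + (-15 + 7))**2 = (15 - 8)**2 = 7**2 = 49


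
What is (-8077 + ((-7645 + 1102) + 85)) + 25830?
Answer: 11295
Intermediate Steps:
(-8077 + ((-7645 + 1102) + 85)) + 25830 = (-8077 + (-6543 + 85)) + 25830 = (-8077 - 6458) + 25830 = -14535 + 25830 = 11295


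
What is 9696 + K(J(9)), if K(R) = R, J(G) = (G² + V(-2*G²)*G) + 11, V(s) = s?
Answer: 8330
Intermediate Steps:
J(G) = 11 + G² - 2*G³ (J(G) = (G² + (-2*G²)*G) + 11 = (G² - 2*G³) + 11 = 11 + G² - 2*G³)
9696 + K(J(9)) = 9696 + (11 + 9² - 2*9³) = 9696 + (11 + 81 - 2*729) = 9696 + (11 + 81 - 1458) = 9696 - 1366 = 8330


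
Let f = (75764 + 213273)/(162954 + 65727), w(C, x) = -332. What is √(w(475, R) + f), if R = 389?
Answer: I*√1921760294495/76227 ≈ 18.186*I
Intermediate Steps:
f = 289037/228681 ≈ 1.2639
√(w(475, R) + f) = √(-332 + 289037/228681) = √(-75633055/228681) = I*√1921760294495/76227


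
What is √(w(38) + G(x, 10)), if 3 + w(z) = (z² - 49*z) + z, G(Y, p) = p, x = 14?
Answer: I*√373 ≈ 19.313*I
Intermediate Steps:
w(z) = -3 + z² - 48*z (w(z) = -3 + ((z² - 49*z) + z) = -3 + (z² - 48*z) = -3 + z² - 48*z)
√(w(38) + G(x, 10)) = √((-3 + 38² - 48*38) + 10) = √((-3 + 1444 - 1824) + 10) = √(-383 + 10) = √(-373) = I*√373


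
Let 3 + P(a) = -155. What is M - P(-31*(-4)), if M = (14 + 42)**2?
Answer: 3294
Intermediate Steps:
P(a) = -158 (P(a) = -3 - 155 = -158)
M = 3136 (M = 56**2 = 3136)
M - P(-31*(-4)) = 3136 - 1*(-158) = 3136 + 158 = 3294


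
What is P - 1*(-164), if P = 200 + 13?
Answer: 377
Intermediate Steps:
P = 213
P - 1*(-164) = 213 - 1*(-164) = 213 + 164 = 377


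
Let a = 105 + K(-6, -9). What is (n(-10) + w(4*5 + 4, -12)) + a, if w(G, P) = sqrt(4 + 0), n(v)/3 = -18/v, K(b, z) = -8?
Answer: 522/5 ≈ 104.40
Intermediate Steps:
n(v) = -54/v (n(v) = 3*(-18/v) = -54/v)
w(G, P) = 2 (w(G, P) = sqrt(4) = 2)
a = 97 (a = 105 - 8 = 97)
(n(-10) + w(4*5 + 4, -12)) + a = (-54/(-10) + 2) + 97 = (-54*(-1/10) + 2) + 97 = (27/5 + 2) + 97 = 37/5 + 97 = 522/5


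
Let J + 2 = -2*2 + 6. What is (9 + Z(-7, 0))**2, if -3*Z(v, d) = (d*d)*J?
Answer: 81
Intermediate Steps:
J = 0 (J = -2 + (-2*2 + 6) = -2 + (-4 + 6) = -2 + 2 = 0)
Z(v, d) = 0 (Z(v, d) = -d*d*0/3 = -d**2*0/3 = -1/3*0 = 0)
(9 + Z(-7, 0))**2 = (9 + 0)**2 = 9**2 = 81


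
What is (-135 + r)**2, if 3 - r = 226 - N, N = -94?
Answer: 204304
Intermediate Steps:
r = -317 (r = 3 - (226 - 1*(-94)) = 3 - (226 + 94) = 3 - 1*320 = 3 - 320 = -317)
(-135 + r)**2 = (-135 - 317)**2 = (-452)**2 = 204304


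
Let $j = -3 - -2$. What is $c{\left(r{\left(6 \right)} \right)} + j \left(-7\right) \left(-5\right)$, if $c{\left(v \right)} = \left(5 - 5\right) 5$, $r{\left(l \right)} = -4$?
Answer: $-35$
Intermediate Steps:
$c{\left(v \right)} = 0$ ($c{\left(v \right)} = 0 \cdot 5 = 0$)
$j = -1$ ($j = -3 + 2 = -1$)
$c{\left(r{\left(6 \right)} \right)} + j \left(-7\right) \left(-5\right) = 0 + \left(-1\right) \left(-7\right) \left(-5\right) = 0 + 7 \left(-5\right) = 0 - 35 = -35$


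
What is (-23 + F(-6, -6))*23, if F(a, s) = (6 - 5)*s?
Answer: -667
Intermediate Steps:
F(a, s) = s (F(a, s) = 1*s = s)
(-23 + F(-6, -6))*23 = (-23 - 6)*23 = -29*23 = -667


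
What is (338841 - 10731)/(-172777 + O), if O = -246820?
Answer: -328110/419597 ≈ -0.78196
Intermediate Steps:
(338841 - 10731)/(-172777 + O) = (338841 - 10731)/(-172777 - 246820) = 328110/(-419597) = 328110*(-1/419597) = -328110/419597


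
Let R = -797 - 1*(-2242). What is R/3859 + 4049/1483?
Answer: 1045178/336641 ≈ 3.1047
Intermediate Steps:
R = 1445 (R = -797 + 2242 = 1445)
R/3859 + 4049/1483 = 1445/3859 + 4049/1483 = 1445*(1/3859) + 4049*(1/1483) = 85/227 + 4049/1483 = 1045178/336641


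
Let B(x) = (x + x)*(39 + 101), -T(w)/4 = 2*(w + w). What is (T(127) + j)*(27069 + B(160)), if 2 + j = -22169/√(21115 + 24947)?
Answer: -146181546 - 1593263861*√5118/15354 ≈ -1.5361e+8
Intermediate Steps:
T(w) = -16*w (T(w) = -8*(w + w) = -8*2*w = -16*w)
j = -2 - 22169*√5118/15354 (j = -2 - 22169/√(21115 + 24947) = -2 - 22169*√5118/15354 ≈ -105.29)
B(x) = 280*x (B(x) = (2*x)*140 = 280*x)
(T(127) + j)*(27069 + B(160)) = (-16*127 + (-2 - 22169*√5118/15354))*(27069 + 280*160) = (-2032 + (-2 - 22169*√5118/15354))*(27069 + 44800) = (-2034 - 22169*√5118/15354)*71869 = -146181546 - 1593263861*√5118/15354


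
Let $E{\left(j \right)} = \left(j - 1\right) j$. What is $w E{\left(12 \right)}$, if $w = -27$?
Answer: $-3564$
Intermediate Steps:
$E{\left(j \right)} = j \left(-1 + j\right)$ ($E{\left(j \right)} = \left(-1 + j\right) j = j \left(-1 + j\right)$)
$w E{\left(12 \right)} = - 27 \cdot 12 \left(-1 + 12\right) = - 27 \cdot 12 \cdot 11 = \left(-27\right) 132 = -3564$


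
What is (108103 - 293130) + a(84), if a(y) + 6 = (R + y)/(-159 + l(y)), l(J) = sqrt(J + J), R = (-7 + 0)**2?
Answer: -1548918292/8371 - 266*sqrt(42)/25113 ≈ -1.8503e+5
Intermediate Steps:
R = 49 (R = (-7)**2 = 49)
l(J) = sqrt(2)*sqrt(J) (l(J) = sqrt(2*J) = sqrt(2)*sqrt(J))
a(y) = -6 + (49 + y)/(-159 + sqrt(2)*sqrt(y))
(108103 - 293130) + a(84) = (108103 - 293130) + (1003 + 84 - 6*sqrt(2)*sqrt(84))/(-159 + sqrt(2)*sqrt(84)) = -185027 + (1003 + 84 - 6*sqrt(2)*2*sqrt(21))/(-159 + sqrt(2)*(2*sqrt(21))) = -185027 + (1003 + 84 - 12*sqrt(42))/(-159 + 2*sqrt(42)) = -185027 + (1087 - 12*sqrt(42))/(-159 + 2*sqrt(42))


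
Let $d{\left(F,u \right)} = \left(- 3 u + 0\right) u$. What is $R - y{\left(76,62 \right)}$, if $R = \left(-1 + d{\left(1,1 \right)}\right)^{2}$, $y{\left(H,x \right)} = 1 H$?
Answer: $-60$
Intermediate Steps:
$d{\left(F,u \right)} = - 3 u^{2}$ ($d{\left(F,u \right)} = - 3 u u = - 3 u^{2}$)
$y{\left(H,x \right)} = H$
$R = 16$ ($R = \left(-1 - 3 \cdot 1^{2}\right)^{2} = \left(-1 - 3\right)^{2} = \left(-4\right)^{2} = 16$)
$R - y{\left(76,62 \right)} = 16 - 76 = -60$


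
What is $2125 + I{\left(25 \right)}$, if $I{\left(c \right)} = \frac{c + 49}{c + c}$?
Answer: $\frac{53162}{25} \approx 2126.5$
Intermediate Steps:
$I{\left(c \right)} = \frac{49 + c}{2 c}$
$2125 + I{\left(25 \right)} = 2125 + \frac{49 + 25}{2 \cdot 25} = 2125 + \frac{1}{2} \cdot \frac{1}{25} \cdot 74 = 2125 + \frac{37}{25} = \frac{53162}{25}$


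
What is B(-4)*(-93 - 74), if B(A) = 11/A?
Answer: 1837/4 ≈ 459.25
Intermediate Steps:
B(-4)*(-93 - 74) = (11/(-4))*(-93 - 74) = (11*(-¼))*(-167) = -11/4*(-167) = 1837/4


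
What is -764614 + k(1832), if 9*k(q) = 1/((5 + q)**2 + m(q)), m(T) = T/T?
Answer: -23222191193819/30371130 ≈ -7.6461e+5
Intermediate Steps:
m(T) = 1
k(q) = 1/(9*(1 + (5 + q)**2)) (k(q) = 1/(9*((5 + q)**2 + 1)) = 1/(9*(1 + (5 + q)**2)))
-764614 + k(1832) = -764614 + 1/(9*(1 + (5 + 1832)**2)) = -764614 + 1/(9*(1 + 1837**2)) = -764614 + 1/(9*(1 + 3374569)) = -764614 + (1/9)/3374570 = -764614 + (1/9)*(1/3374570) = -764614 + 1/30371130 = -23222191193819/30371130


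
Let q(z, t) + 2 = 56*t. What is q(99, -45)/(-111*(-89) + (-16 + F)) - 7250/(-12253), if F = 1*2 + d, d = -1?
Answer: 20305967/60431796 ≈ 0.33601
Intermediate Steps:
q(z, t) = -2 + 56*t
F = 1 (F = 1*2 - 1 = 2 - 1 = 1)
q(99, -45)/(-111*(-89) + (-16 + F)) - 7250/(-12253) = (-2 + 56*(-45))/(-111*(-89) + (-16 + 1)) - 7250/(-12253) = (-2 - 2520)/(9879 - 15) - 7250*(-1/12253) = -2522/9864 + 7250/12253 = -2522*1/9864 + 7250/12253 = -1261/4932 + 7250/12253 = 20305967/60431796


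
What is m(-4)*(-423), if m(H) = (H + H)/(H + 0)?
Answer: -846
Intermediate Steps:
m(H) = 2 (m(H) = (2*H)/H = 2)
m(-4)*(-423) = 2*(-423) = -846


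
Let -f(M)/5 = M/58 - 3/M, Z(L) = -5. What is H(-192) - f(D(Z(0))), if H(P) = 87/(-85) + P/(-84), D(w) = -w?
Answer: -45097/34510 ≈ -1.3068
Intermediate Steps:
H(P) = -87/85 - P/84 (H(P) = 87*(-1/85) + P*(-1/84) = -87/85 - P/84)
f(M) = 15/M - 5*M/58 (f(M) = -5*(M/58 - 3/M) = -5*(-3/M + M/58) = 15/M - 5*M/58)
H(-192) - f(D(Z(0))) = (-87/85 - 1/84*(-192)) - (15/((-1*(-5))) - (-5)*(-5)/58) = (-87/85 + 16/7) - (15/5 - 5/58*5) = 751/595 - (15*(1/5) - 25/58) = 751/595 - (3 - 25/58) = 751/595 - 1*149/58 = 751/595 - 149/58 = -45097/34510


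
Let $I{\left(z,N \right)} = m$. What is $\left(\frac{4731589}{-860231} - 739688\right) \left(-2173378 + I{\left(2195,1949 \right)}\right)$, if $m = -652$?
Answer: $\frac{1383351114888343510}{860231} \approx 1.6081 \cdot 10^{12}$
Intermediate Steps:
$I{\left(z,N \right)} = -652$
$\left(\frac{4731589}{-860231} - 739688\right) \left(-2173378 + I{\left(2195,1949 \right)}\right) = \left(\frac{4731589}{-860231} - 739688\right) \left(-2173378 - 652\right) = \left(4731589 \left(- \frac{1}{860231}\right) - 739688\right) \left(-2174030\right) = \left(- \frac{4731589}{860231} - 739688\right) \left(-2174030\right) = \left(- \frac{636307279517}{860231}\right) \left(-2174030\right) = \frac{1383351114888343510}{860231}$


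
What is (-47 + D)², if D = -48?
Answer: 9025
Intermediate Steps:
(-47 + D)² = (-47 - 48)² = (-95)² = 9025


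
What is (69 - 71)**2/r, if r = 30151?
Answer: 4/30151 ≈ 0.00013267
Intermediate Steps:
(69 - 71)**2/r = (69 - 71)**2/30151 = (-2)**2*(1/30151) = 4*(1/30151) = 4/30151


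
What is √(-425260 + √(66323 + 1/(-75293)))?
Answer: √(-2410814185145740 + 75293*√375987464537934)/75293 ≈ 651.92*I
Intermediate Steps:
√(-425260 + √(66323 + 1/(-75293))) = √(-425260 + √(66323 - 1/75293)) = √(-425260 + √(4993657638/75293)) = √(-425260 + √375987464537934/75293)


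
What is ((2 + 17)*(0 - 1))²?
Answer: 361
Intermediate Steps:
((2 + 17)*(0 - 1))² = (19*(-1))² = (-19)² = 361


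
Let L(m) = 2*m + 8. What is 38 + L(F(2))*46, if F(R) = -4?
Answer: 38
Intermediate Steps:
L(m) = 8 + 2*m
38 + L(F(2))*46 = 38 + (8 + 2*(-4))*46 = 38 + (8 - 8)*46 = 38 + 0*46 = 38 + 0 = 38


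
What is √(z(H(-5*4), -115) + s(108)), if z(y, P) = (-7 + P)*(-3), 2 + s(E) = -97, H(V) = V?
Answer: √267 ≈ 16.340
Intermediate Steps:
s(E) = -99 (s(E) = -2 - 97 = -99)
z(y, P) = 21 - 3*P
√(z(H(-5*4), -115) + s(108)) = √((21 - 3*(-115)) - 99) = √((21 + 345) - 99) = √(366 - 99) = √267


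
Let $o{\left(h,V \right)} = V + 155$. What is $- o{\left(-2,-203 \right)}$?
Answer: $48$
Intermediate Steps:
$o{\left(h,V \right)} = 155 + V$
$- o{\left(-2,-203 \right)} = - (155 - 203) = \left(-1\right) \left(-48\right) = 48$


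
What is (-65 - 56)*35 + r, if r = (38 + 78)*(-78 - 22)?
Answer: -15835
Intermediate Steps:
r = -11600 (r = 116*(-100) = -11600)
(-65 - 56)*35 + r = (-65 - 56)*35 - 11600 = -121*35 - 11600 = -4235 - 11600 = -15835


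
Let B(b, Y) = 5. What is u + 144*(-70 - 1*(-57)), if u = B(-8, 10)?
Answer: -1867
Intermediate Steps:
u = 5
u + 144*(-70 - 1*(-57)) = 5 + 144*(-70 - 1*(-57)) = 5 + 144*(-70 + 57) = 5 + 144*(-13) = 5 - 1872 = -1867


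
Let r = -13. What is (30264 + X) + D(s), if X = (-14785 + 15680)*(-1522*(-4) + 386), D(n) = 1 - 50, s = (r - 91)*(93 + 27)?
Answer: 5824445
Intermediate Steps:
s = -12480 (s = (-13 - 91)*(93 + 27) = -104*120 = -12480)
D(n) = -49
X = 5794230 (X = 895*(6088 + 386) = 895*6474 = 5794230)
(30264 + X) + D(s) = (30264 + 5794230) - 49 = 5824494 - 49 = 5824445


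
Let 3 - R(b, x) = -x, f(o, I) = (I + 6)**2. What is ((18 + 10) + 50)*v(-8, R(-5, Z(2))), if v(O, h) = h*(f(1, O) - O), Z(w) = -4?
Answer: -936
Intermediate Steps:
f(o, I) = (6 + I)**2
R(b, x) = 3 + x (R(b, x) = 3 - (-1)*x = 3 + x)
v(O, h) = h*((6 + O)**2 - O)
((18 + 10) + 50)*v(-8, R(-5, Z(2))) = ((18 + 10) + 50)*(-(3 - 4)*(-8 - (6 - 8)**2)) = (28 + 50)*(-1*(-1)*(-8 - 1*(-2)**2)) = 78*(-1*(-1)*(-8 - 1*4)) = 78*(-1*(-1)*(-8 - 4)) = 78*(-1*(-1)*(-12)) = 78*(-12) = -936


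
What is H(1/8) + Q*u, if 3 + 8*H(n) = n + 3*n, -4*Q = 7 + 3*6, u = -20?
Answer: 1995/16 ≈ 124.69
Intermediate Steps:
Q = -25/4 (Q = -(7 + 3*6)/4 = -(7 + 18)/4 = -¼*25 = -25/4 ≈ -6.2500)
H(n) = -3/8 + n/2 (H(n) = -3/8 + (n + 3*n)/8 = -3/8 + (4*n)/8 = -3/8 + n/2)
H(1/8) + Q*u = (-3/8 + (½)/8) - 25/4*(-20) = (-3/8 + (½)*(⅛)) + 125 = (-3/8 + 1/16) + 125 = -5/16 + 125 = 1995/16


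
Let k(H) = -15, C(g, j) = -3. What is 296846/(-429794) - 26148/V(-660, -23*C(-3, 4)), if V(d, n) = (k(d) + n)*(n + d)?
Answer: 147059189/1143037143 ≈ 0.12866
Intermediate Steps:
V(d, n) = (-15 + n)*(d + n) (V(d, n) = (-15 + n)*(n + d) = (-15 + n)*(d + n))
296846/(-429794) - 26148/V(-660, -23*C(-3, 4)) = 296846/(-429794) - 26148/((-23*(-3))² - 15*(-660) - (-345)*(-3) - (-15180)*(-3)) = 296846*(-1/429794) - 26148/(69² + 9900 - 15*69 - 660*69) = -148423/214897 - 26148/(4761 + 9900 - 1035 - 45540) = -148423/214897 - 26148/(-31914) = -148423/214897 - 26148*(-1/31914) = -148423/214897 + 4358/5319 = 147059189/1143037143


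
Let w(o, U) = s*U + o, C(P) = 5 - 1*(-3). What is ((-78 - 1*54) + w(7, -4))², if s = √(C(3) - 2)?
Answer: 15721 + 1000*√6 ≈ 18171.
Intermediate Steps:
C(P) = 8 (C(P) = 5 + 3 = 8)
s = √6 (s = √(8 - 2) = √6 ≈ 2.4495)
w(o, U) = o + U*√6 (w(o, U) = √6*U + o = U*√6 + o = o + U*√6)
((-78 - 1*54) + w(7, -4))² = ((-78 - 1*54) + (7 - 4*√6))² = ((-78 - 54) + (7 - 4*√6))² = (-132 + (7 - 4*√6))² = (-125 - 4*√6)²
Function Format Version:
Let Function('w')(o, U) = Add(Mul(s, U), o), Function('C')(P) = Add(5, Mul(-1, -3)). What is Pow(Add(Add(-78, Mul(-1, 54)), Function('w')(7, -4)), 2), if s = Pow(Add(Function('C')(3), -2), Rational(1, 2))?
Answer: Add(15721, Mul(1000, Pow(6, Rational(1, 2)))) ≈ 18171.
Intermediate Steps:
Function('C')(P) = 8 (Function('C')(P) = Add(5, 3) = 8)
s = Pow(6, Rational(1, 2)) (s = Pow(Add(8, -2), Rational(1, 2)) = Pow(6, Rational(1, 2)) ≈ 2.4495)
Function('w')(o, U) = Add(o, Mul(U, Pow(6, Rational(1, 2)))) (Function('w')(o, U) = Add(Mul(Pow(6, Rational(1, 2)), U), o) = Add(Mul(U, Pow(6, Rational(1, 2))), o) = Add(o, Mul(U, Pow(6, Rational(1, 2)))))
Pow(Add(Add(-78, Mul(-1, 54)), Function('w')(7, -4)), 2) = Pow(Add(Add(-78, Mul(-1, 54)), Add(7, Mul(-4, Pow(6, Rational(1, 2))))), 2) = Pow(Add(Add(-78, -54), Add(7, Mul(-4, Pow(6, Rational(1, 2))))), 2) = Pow(Add(-132, Add(7, Mul(-4, Pow(6, Rational(1, 2))))), 2) = Pow(Add(-125, Mul(-4, Pow(6, Rational(1, 2)))), 2)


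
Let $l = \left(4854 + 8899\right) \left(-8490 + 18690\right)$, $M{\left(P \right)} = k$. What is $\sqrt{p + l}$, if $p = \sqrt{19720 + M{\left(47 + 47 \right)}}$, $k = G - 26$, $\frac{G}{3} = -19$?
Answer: $\sqrt{140280600 + \sqrt{19637}} \approx 11844.0$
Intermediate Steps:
$G = -57$ ($G = 3 \left(-19\right) = -57$)
$k = -83$ ($k = -57 - 26 = -83$)
$M{\left(P \right)} = -83$
$l = 140280600$ ($l = 13753 \cdot 10200 = 140280600$)
$p = \sqrt{19637}$ ($p = \sqrt{19720 - 83} = \sqrt{19637} \approx 140.13$)
$\sqrt{p + l} = \sqrt{\sqrt{19637} + 140280600} = \sqrt{140280600 + \sqrt{19637}}$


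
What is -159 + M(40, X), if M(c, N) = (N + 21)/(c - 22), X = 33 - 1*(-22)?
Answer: -1393/9 ≈ -154.78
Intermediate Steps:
X = 55 (X = 33 + 22 = 55)
M(c, N) = (21 + N)/(-22 + c)
-159 + M(40, X) = -159 + (21 + 55)/(-22 + 40) = -159 + 76/18 = -159 + (1/18)*76 = -159 + 38/9 = -1393/9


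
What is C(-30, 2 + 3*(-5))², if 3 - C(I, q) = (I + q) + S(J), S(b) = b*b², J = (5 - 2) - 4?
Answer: 2209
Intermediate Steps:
J = -1 (J = 3 - 4 = -1)
S(b) = b³
C(I, q) = 4 - I - q (C(I, q) = 3 - ((I + q) + (-1)³) = 3 - ((I + q) - 1) = 3 - (-1 + I + q) = 3 + (1 - I - q) = 4 - I - q)
C(-30, 2 + 3*(-5))² = (4 - 1*(-30) - (2 + 3*(-5)))² = (4 + 30 - (2 - 15))² = (4 + 30 - 1*(-13))² = (4 + 30 + 13)² = 47² = 2209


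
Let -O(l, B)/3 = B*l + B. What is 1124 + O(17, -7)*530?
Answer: 201464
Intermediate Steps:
O(l, B) = -3*B - 3*B*l (O(l, B) = -3*(B*l + B) = -3*(B + B*l) = -3*B - 3*B*l)
1124 + O(17, -7)*530 = 1124 - 3*(-7)*(1 + 17)*530 = 1124 - 3*(-7)*18*530 = 1124 + 378*530 = 1124 + 200340 = 201464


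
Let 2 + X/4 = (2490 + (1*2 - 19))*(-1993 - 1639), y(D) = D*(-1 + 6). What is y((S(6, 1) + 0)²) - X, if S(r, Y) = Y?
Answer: 35927757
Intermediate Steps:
y(D) = 5*D (y(D) = D*5 = 5*D)
X = -35927752 (X = -8 + 4*((2490 + (1*2 - 19))*(-1993 - 1639)) = -8 + 4*((2490 + (2 - 19))*(-3632)) = -8 + 4*((2490 - 17)*(-3632)) = -8 + 4*(2473*(-3632)) = -8 + 4*(-8981936) = -8 - 35927744 = -35927752)
y((S(6, 1) + 0)²) - X = 5*(1 + 0)² - 1*(-35927752) = 5*1² + 35927752 = 5*1 + 35927752 = 5 + 35927752 = 35927757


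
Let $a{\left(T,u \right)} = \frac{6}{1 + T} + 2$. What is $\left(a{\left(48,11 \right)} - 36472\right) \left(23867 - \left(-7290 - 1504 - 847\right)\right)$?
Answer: $- \frac{59879600192}{49} \approx -1.222 \cdot 10^{9}$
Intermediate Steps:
$a{\left(T,u \right)} = 2 + \frac{6}{1 + T}$
$\left(a{\left(48,11 \right)} - 36472\right) \left(23867 - \left(-7290 - 1504 - 847\right)\right) = \left(\frac{2 \left(4 + 48\right)}{1 + 48} - 36472\right) \left(23867 - \left(-7290 - 1504 - 847\right)\right) = \left(2 \cdot \frac{1}{49} \cdot 52 - 36472\right) \left(23867 + \left(3763 - \left(\left(\left(-1 - 1504\right) + \left(3402 - 847\right)\right) - 6928\right)\right)\right) = \left(2 \cdot \frac{1}{49} \cdot 52 - 36472\right) \left(23867 + \left(3763 - \left(\left(-1505 + 2555\right) - 6928\right)\right)\right) = \left(\frac{104}{49} - 36472\right) \left(23867 + \left(3763 - \left(1050 - 6928\right)\right)\right) = - \frac{1787024 \left(23867 + \left(3763 - -5878\right)\right)}{49} = - \frac{1787024 \left(23867 + \left(3763 + 5878\right)\right)}{49} = - \frac{1787024 \left(23867 + 9641\right)}{49} = \left(- \frac{1787024}{49}\right) 33508 = - \frac{59879600192}{49}$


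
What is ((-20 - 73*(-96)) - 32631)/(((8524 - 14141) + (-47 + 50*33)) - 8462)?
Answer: 25643/12476 ≈ 2.0554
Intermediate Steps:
((-20 - 73*(-96)) - 32631)/(((8524 - 14141) + (-47 + 50*33)) - 8462) = ((-20 + 7008) - 32631)/((-5617 + (-47 + 1650)) - 8462) = (6988 - 32631)/((-5617 + 1603) - 8462) = -25643/(-4014 - 8462) = -25643/(-12476) = -25643*(-1/12476) = 25643/12476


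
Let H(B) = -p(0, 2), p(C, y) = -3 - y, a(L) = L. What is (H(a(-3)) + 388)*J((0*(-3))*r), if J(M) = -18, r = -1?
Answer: -7074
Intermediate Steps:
H(B) = 5 (H(B) = -(-3 - 1*2) = -(-3 - 2) = -1*(-5) = 5)
(H(a(-3)) + 388)*J((0*(-3))*r) = (5 + 388)*(-18) = 393*(-18) = -7074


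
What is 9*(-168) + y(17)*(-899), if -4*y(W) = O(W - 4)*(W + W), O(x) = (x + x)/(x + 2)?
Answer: 175999/15 ≈ 11733.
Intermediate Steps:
O(x) = 2*x/(2 + x) (O(x) = (2*x)/(2 + x) = 2*x/(2 + x))
y(W) = -W*(-4 + W)/(-2 + W) (y(W) = -2*(W - 4)/(2 + (W - 4))*(W + W)/4 = -2*(-4 + W)/(2 + (-4 + W))*2*W/4 = -2*(-4 + W)/(-2 + W)*2*W/4 = -W*(-4 + W)/(-2 + W))
9*(-168) + y(17)*(-899) = 9*(-168) + (17*(4 - 1*17)/(-2 + 17))*(-899) = -1512 + (17*(4 - 17)/15)*(-899) = -1512 + (17*(1/15)*(-13))*(-899) = -1512 - 221/15*(-899) = -1512 + 198679/15 = 175999/15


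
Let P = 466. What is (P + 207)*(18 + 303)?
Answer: 216033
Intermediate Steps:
(P + 207)*(18 + 303) = (466 + 207)*(18 + 303) = 673*321 = 216033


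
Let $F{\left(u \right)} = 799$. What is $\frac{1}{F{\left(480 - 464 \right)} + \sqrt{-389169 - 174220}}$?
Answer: $\frac{17}{25570} - \frac{i \sqrt{563389}}{1201790} \approx 0.00066484 - 0.00062456 i$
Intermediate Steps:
$\frac{1}{F{\left(480 - 464 \right)} + \sqrt{-389169 - 174220}} = \frac{1}{799 + \sqrt{-389169 - 174220}} = \frac{1}{799 + \sqrt{-563389}} = \frac{1}{799 + i \sqrt{563389}}$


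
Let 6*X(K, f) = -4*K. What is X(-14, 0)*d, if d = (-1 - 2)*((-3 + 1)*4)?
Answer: 224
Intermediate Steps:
X(K, f) = -2*K/3 (X(K, f) = (-4*K)/6 = -2*K/3)
d = 24 (d = -(-6)*4 = -3*(-8) = 24)
X(-14, 0)*d = -2/3*(-14)*24 = (28/3)*24 = 224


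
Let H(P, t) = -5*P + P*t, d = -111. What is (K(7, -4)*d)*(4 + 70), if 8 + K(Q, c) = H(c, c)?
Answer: -229992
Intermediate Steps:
K(Q, c) = -8 + c*(-5 + c)
(K(7, -4)*d)*(4 + 70) = ((-8 - 4*(-5 - 4))*(-111))*(4 + 70) = ((-8 - 4*(-9))*(-111))*74 = ((-8 + 36)*(-111))*74 = (28*(-111))*74 = -3108*74 = -229992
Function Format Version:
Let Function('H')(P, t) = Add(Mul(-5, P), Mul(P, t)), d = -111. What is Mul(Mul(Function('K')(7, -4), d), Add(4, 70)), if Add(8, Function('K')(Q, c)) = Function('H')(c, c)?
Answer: -229992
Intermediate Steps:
Function('K')(Q, c) = Add(-8, Mul(c, Add(-5, c)))
Mul(Mul(Function('K')(7, -4), d), Add(4, 70)) = Mul(Mul(Add(-8, Mul(-4, Add(-5, -4))), -111), Add(4, 70)) = Mul(Mul(Add(-8, Mul(-4, -9)), -111), 74) = Mul(Mul(Add(-8, 36), -111), 74) = Mul(Mul(28, -111), 74) = Mul(-3108, 74) = -229992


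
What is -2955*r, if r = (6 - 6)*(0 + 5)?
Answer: 0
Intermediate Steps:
r = 0 (r = 0*5 = 0)
-2955*r = -2955*0 = 0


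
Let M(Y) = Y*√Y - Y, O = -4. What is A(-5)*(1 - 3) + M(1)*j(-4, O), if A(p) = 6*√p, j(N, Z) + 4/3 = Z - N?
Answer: -12*I*√5 ≈ -26.833*I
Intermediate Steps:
j(N, Z) = -4/3 + Z - N (j(N, Z) = -4/3 + (Z - N) = -4/3 + Z - N)
M(Y) = Y^(3/2) - Y
A(-5)*(1 - 3) + M(1)*j(-4, O) = (6*√(-5))*(1 - 3) + (1^(3/2) - 1*1)*(-4/3 - 4 - 1*(-4)) = (6*(I*√5))*(-2) + (1 - 1)*(-4/3 - 4 + 4) = (6*I*√5)*(-2) + 0*(-4/3) = -12*I*√5 + 0 = -12*I*√5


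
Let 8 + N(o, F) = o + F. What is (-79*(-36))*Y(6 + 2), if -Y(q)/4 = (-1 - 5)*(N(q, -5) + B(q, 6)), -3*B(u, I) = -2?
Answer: -295776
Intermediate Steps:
B(u, I) = 2/3 (B(u, I) = -1/3*(-2) = 2/3)
N(o, F) = -8 + F + o (N(o, F) = -8 + (o + F) = -8 + (F + o) = -8 + F + o)
Y(q) = -296 + 24*q (Y(q) = -4*(-1 - 5)*((-8 - 5 + q) + 2/3) = -(-24)*((-13 + q) + 2/3) = -(-24)*(-37/3 + q) = -4*(74 - 6*q) = -296 + 24*q)
(-79*(-36))*Y(6 + 2) = (-79*(-36))*(-296 + 24*(6 + 2)) = 2844*(-296 + 24*8) = 2844*(-296 + 192) = 2844*(-104) = -295776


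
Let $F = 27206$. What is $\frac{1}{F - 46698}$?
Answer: $- \frac{1}{19492} \approx -5.1303 \cdot 10^{-5}$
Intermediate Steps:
$\frac{1}{F - 46698} = \frac{1}{27206 - 46698} = \frac{1}{-19492} = - \frac{1}{19492}$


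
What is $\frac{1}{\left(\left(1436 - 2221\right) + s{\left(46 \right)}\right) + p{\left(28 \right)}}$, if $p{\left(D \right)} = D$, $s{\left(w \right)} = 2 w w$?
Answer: $\frac{1}{3475} \approx 0.00028777$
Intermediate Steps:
$s{\left(w \right)} = 2 w^{2}$
$\frac{1}{\left(\left(1436 - 2221\right) + s{\left(46 \right)}\right) + p{\left(28 \right)}} = \frac{1}{\left(\left(1436 - 2221\right) + 2 \cdot 46^{2}\right) + 28} = \frac{1}{\left(-785 + 2 \cdot 2116\right) + 28} = \frac{1}{\left(-785 + 4232\right) + 28} = \frac{1}{3447 + 28} = \frac{1}{3475}$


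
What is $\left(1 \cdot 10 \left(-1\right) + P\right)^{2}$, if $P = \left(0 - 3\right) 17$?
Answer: $3721$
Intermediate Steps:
$P = -51$ ($P = \left(-3\right) 17 = -51$)
$\left(1 \cdot 10 \left(-1\right) + P\right)^{2} = \left(1 \cdot 10 \left(-1\right) - 51\right)^{2} = \left(10 \left(-1\right) - 51\right)^{2} = \left(-10 - 51\right)^{2} = \left(-61\right)^{2} = 3721$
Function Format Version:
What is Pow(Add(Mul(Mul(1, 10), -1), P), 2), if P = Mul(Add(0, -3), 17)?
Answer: 3721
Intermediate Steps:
P = -51 (P = Mul(-3, 17) = -51)
Pow(Add(Mul(Mul(1, 10), -1), P), 2) = Pow(Add(Mul(Mul(1, 10), -1), -51), 2) = Pow(Add(Mul(10, -1), -51), 2) = Pow(Add(-10, -51), 2) = Pow(-61, 2) = 3721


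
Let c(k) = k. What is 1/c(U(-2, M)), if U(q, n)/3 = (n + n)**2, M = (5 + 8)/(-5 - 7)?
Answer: 12/169 ≈ 0.071006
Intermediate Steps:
M = -13/12 (M = 13/(-12) = 13*(-1/12) = -13/12 ≈ -1.0833)
U(q, n) = 12*n**2 (U(q, n) = 3*(n + n)**2 = 3*(2*n)**2 = 3*(4*n**2) = 12*n**2)
1/c(U(-2, M)) = 1/(12*(-13/12)**2) = 1/(12*(169/144)) = 1/(169/12) = 12/169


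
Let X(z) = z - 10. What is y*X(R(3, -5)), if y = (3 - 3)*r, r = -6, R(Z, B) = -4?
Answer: 0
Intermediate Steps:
X(z) = -10 + z
y = 0 (y = (3 - 3)*(-6) = 0*(-6) = 0)
y*X(R(3, -5)) = 0*(-10 - 4) = 0*(-14) = 0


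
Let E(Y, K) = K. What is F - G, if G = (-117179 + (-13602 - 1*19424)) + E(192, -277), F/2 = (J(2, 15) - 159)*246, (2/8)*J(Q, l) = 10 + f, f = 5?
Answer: 101774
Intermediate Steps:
J(Q, l) = 60 (J(Q, l) = 4*(10 + 5) = 4*15 = 60)
F = -48708 (F = 2*((60 - 159)*246) = 2*(-99*246) = 2*(-24354) = -48708)
G = -150482 (G = (-117179 + (-13602 - 1*19424)) - 277 = (-117179 + (-13602 - 19424)) - 277 = (-117179 - 33026) - 277 = -150205 - 277 = -150482)
F - G = -48708 - 1*(-150482) = -48708 + 150482 = 101774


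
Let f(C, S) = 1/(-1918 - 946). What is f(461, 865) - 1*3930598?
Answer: -11257232673/2864 ≈ -3.9306e+6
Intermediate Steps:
f(C, S) = -1/2864 (f(C, S) = 1/(-2864) = -1/2864)
f(461, 865) - 1*3930598 = -1/2864 - 1*3930598 = -1/2864 - 3930598 = -11257232673/2864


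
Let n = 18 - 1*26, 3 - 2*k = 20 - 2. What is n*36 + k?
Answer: -591/2 ≈ -295.50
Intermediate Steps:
k = -15/2 (k = 3/2 - (20 - 2)/2 = 3/2 - 1/2*18 = 3/2 - 9 = -15/2 ≈ -7.5000)
n = -8 (n = 18 - 26 = -8)
n*36 + k = -8*36 - 15/2 = -288 - 15/2 = -591/2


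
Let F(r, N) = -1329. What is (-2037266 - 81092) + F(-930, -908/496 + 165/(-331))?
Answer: -2119687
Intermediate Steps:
(-2037266 - 81092) + F(-930, -908/496 + 165/(-331)) = (-2037266 - 81092) - 1329 = -2118358 - 1329 = -2119687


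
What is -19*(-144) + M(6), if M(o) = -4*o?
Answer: 2712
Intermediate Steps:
-19*(-144) + M(6) = -19*(-144) - 4*6 = 2736 - 24 = 2712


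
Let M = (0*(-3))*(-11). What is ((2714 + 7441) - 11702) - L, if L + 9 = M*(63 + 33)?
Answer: -1538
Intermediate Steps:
M = 0 (M = 0*(-11) = 0)
L = -9 (L = -9 + 0*(63 + 33) = -9 + 0*96 = -9 + 0 = -9)
((2714 + 7441) - 11702) - L = ((2714 + 7441) - 11702) - 1*(-9) = (10155 - 11702) + 9 = -1547 + 9 = -1538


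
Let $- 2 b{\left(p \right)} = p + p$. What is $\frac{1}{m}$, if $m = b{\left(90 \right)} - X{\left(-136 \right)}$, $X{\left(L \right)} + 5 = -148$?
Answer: $\frac{1}{63} \approx 0.015873$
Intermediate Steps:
$X{\left(L \right)} = -153$ ($X{\left(L \right)} = -5 - 148 = -153$)
$b{\left(p \right)} = - p$ ($b{\left(p \right)} = - \frac{p + p}{2} = - \frac{2 p}{2} = - p$)
$m = 63$ ($m = \left(-1\right) 90 - -153 = -90 + 153 = 63$)
$\frac{1}{m} = \frac{1}{63}$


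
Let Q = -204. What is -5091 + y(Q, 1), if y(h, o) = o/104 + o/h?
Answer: -27002639/5304 ≈ -5091.0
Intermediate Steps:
y(h, o) = o/104 + o/h (y(h, o) = o*(1/104) + o/h = o/104 + o/h)
-5091 + y(Q, 1) = -5091 + ((1/104)*1 + 1/(-204)) = -5091 + (1/104 + 1*(-1/204)) = -5091 + (1/104 - 1/204) = -5091 + 25/5304 = -27002639/5304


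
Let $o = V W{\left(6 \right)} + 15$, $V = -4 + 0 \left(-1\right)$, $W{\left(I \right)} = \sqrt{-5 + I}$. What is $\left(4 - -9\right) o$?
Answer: $143$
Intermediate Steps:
$V = -4$ ($V = -4 + 0 = -4$)
$o = 11$ ($o = - 4 \sqrt{-5 + 6} + 15 = - 4 \sqrt{1} + 15 = \left(-4\right) 1 + 15 = -4 + 15 = 11$)
$\left(4 - -9\right) o = \left(4 - -9\right) 11 = \left(4 + 9\right) 11 = 13 \cdot 11 = 143$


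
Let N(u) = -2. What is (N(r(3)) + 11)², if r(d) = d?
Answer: 81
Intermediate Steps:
(N(r(3)) + 11)² = (-2 + 11)² = 9² = 81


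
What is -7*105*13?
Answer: -9555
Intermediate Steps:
-7*105*13 = -735*13 = -1*9555 = -9555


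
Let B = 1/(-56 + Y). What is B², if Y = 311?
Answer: 1/65025 ≈ 1.5379e-5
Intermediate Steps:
B = 1/255 (B = 1/(-56 + 311) = 1/255 ≈ 0.0039216)
B² = (1/255)² = 1/65025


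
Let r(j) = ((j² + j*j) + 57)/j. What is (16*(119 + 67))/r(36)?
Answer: 35712/883 ≈ 40.444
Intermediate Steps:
r(j) = (57 + 2*j²)/j (r(j) = ((j² + j²) + 57)/j = (2*j² + 57)/j = (57 + 2*j²)/j)
(16*(119 + 67))/r(36) = (16*(119 + 67))/(2*36 + 57/36) = (16*186)/(72 + 57*(1/36)) = 2976/(72 + 19/12) = 2976/(883/12) = 2976*(12/883) = 35712/883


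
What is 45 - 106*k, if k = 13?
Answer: -1333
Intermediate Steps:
45 - 106*k = 45 - 106*13 = 45 - 1378 = -1333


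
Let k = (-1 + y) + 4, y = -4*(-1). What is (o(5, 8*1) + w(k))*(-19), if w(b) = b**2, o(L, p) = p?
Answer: -1083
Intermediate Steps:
y = 4
k = 7 (k = (-1 + 4) + 4 = 3 + 4 = 7)
(o(5, 8*1) + w(k))*(-19) = (8*1 + 7**2)*(-19) = (8 + 49)*(-19) = 57*(-19) = -1083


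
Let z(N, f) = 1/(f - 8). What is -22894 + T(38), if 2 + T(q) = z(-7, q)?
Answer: -686879/30 ≈ -22896.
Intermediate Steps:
z(N, f) = 1/(-8 + f)
T(q) = -2 + 1/(-8 + q)
-22894 + T(38) = -22894 + (17 - 2*38)/(-8 + 38) = -22894 + (17 - 76)/30 = -22894 + (1/30)*(-59) = -22894 - 59/30 = -686879/30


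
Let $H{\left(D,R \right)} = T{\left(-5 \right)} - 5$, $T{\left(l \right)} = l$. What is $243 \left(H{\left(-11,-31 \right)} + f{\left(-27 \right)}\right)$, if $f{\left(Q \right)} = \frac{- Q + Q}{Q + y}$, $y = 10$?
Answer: $-2430$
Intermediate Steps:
$H{\left(D,R \right)} = -10$ ($H{\left(D,R \right)} = -5 - 5 = -10$)
$f{\left(Q \right)} = 0$ ($f{\left(Q \right)} = \frac{- Q + Q}{Q + 10} = \frac{0}{10 + Q} = 0$)
$243 \left(H{\left(-11,-31 \right)} + f{\left(-27 \right)}\right) = 243 \left(-10 + 0\right) = 243 \left(-10\right) = -2430$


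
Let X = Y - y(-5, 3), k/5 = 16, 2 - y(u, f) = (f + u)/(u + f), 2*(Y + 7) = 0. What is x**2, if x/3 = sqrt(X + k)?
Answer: 648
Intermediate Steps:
Y = -7 (Y = -7 + (1/2)*0 = -7 + 0 = -7)
y(u, f) = 1 (y(u, f) = 2 - (f + u)/(u + f) = 2 - (f + u)/(f + u) = 2 - 1*1 = 2 - 1 = 1)
k = 80 (k = 5*16 = 80)
X = -8 (X = -7 - 1*1 = -7 - 1 = -8)
x = 18*sqrt(2) (x = 3*sqrt(-8 + 80) = 3*sqrt(72) = 3*(6*sqrt(2)) = 18*sqrt(2) ≈ 25.456)
x**2 = (18*sqrt(2))**2 = 648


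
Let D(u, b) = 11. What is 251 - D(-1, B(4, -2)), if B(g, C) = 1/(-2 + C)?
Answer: 240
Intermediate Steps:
251 - D(-1, B(4, -2)) = 251 - 1*11 = 251 - 11 = 240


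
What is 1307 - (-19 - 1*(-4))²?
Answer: 1082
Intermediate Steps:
1307 - (-19 - 1*(-4))² = 1307 - (-19 + 4)² = 1307 - 1*(-15)² = 1307 - 1*225 = 1307 - 225 = 1082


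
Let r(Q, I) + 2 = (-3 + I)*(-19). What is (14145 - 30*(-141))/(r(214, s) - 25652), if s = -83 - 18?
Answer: -18375/23678 ≈ -0.77604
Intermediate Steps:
s = -101
r(Q, I) = 55 - 19*I (r(Q, I) = -2 + (-3 + I)*(-19) = -2 + (57 - 19*I) = 55 - 19*I)
(14145 - 30*(-141))/(r(214, s) - 25652) = (14145 - 30*(-141))/((55 - 19*(-101)) - 25652) = (14145 + 4230)/((55 + 1919) - 25652) = 18375/(1974 - 25652) = 18375/(-23678) = 18375*(-1/23678) = -18375/23678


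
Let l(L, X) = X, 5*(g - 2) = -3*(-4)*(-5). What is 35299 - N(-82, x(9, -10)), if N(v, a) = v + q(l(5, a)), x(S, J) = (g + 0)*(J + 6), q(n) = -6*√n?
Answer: 35381 + 12*√10 ≈ 35419.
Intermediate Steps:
g = -10 (g = 2 + (-3*(-4)*(-5))/5 = 2 + (12*(-5))/5 = 2 + (⅕)*(-60) = 2 - 12 = -10)
x(S, J) = -60 - 10*J (x(S, J) = (-10 + 0)*(J + 6) = -10*(6 + J) = -60 - 10*J)
N(v, a) = v - 6*√a
35299 - N(-82, x(9, -10)) = 35299 - (-82 - 6*√(-60 - 10*(-10))) = 35299 - (-82 - 6*√(-60 + 100)) = 35299 - (-82 - 12*√10) = 35299 + (82 + 12*√10) = 35381 + 12*√10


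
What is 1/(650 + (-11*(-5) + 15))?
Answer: 1/720 ≈ 0.0013889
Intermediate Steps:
1/(650 + (-11*(-5) + 15)) = 1/(650 + (55 + 15)) = 1/(650 + 70) = 1/720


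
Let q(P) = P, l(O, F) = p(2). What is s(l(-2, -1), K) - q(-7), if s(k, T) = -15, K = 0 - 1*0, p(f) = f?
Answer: -8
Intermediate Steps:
l(O, F) = 2
K = 0 (K = 0 + 0 = 0)
s(l(-2, -1), K) - q(-7) = -15 - 1*(-7) = -15 + 7 = -8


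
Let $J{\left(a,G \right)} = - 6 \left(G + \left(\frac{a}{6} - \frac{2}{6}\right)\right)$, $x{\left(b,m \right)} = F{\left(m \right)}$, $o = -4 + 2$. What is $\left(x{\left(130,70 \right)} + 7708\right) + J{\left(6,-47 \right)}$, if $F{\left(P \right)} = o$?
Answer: $7984$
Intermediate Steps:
$o = -2$
$F{\left(P \right)} = -2$
$x{\left(b,m \right)} = -2$
$J{\left(a,G \right)} = 2 - a - 6 G$ ($J{\left(a,G \right)} = - 6 \left(G + \left(a \frac{1}{6} - \frac{1}{3}\right)\right) = - 6 \left(G + \left(\frac{a}{6} - \frac{1}{3}\right)\right) = - 6 \left(G + \left(- \frac{1}{3} + \frac{a}{6}\right)\right) = - 6 \left(- \frac{1}{3} + G + \frac{a}{6}\right) = 2 - a - 6 G$)
$\left(x{\left(130,70 \right)} + 7708\right) + J{\left(6,-47 \right)} = \left(-2 + 7708\right) - -278 = 7706 + \left(2 - 6 + 282\right) = 7706 + 278 = 7984$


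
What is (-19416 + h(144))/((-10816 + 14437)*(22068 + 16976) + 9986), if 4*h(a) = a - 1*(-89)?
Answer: -77431/565553240 ≈ -0.00013691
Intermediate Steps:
h(a) = 89/4 + a/4 (h(a) = (a - 1*(-89))/4 = (a + 89)/4 = (89 + a)/4 = 89/4 + a/4)
(-19416 + h(144))/((-10816 + 14437)*(22068 + 16976) + 9986) = (-19416 + (89/4 + (¼)*144))/((-10816 + 14437)*(22068 + 16976) + 9986) = (-19416 + (89/4 + 36))/(3621*39044 + 9986) = (-19416 + 233/4)/(141378324 + 9986) = -77431/4/141388310 = -77431/4*1/141388310 = -77431/565553240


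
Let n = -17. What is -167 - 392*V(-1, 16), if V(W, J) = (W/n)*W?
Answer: -2447/17 ≈ -143.94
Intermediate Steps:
V(W, J) = -W²/17 (V(W, J) = (W/(-17))*W = (W*(-1/17))*W = (-W/17)*W = -W²/17)
-167 - 392*V(-1, 16) = -167 - (-392)*(-1)²/17 = -167 - (-392)/17 = -167 - 392*(-1/17) = -167 + 392/17 = -2447/17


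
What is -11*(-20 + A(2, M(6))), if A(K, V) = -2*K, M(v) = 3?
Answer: 264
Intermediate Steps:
-11*(-20 + A(2, M(6))) = -11*(-20 - 2*2) = -11*(-20 - 4) = -11*(-24) = 264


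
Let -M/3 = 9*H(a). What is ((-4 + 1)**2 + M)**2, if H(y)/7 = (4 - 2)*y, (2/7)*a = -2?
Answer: 7049025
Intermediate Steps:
a = -7 (a = (7/2)*(-2) = -7)
H(y) = 14*y (H(y) = 7*((4 - 2)*y) = 7*(2*y) = 14*y)
M = 2646 (M = -27*14*(-7) = -27*(-98) = -3*(-882) = 2646)
((-4 + 1)**2 + M)**2 = ((-4 + 1)**2 + 2646)**2 = ((-3)**2 + 2646)**2 = (9 + 2646)**2 = 2655**2 = 7049025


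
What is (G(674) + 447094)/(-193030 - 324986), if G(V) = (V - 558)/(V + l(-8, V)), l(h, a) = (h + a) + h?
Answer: -148882331/172499328 ≈ -0.86309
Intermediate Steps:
l(h, a) = a + 2*h (l(h, a) = (a + h) + h = a + 2*h)
G(V) = (-558 + V)/(-16 + 2*V) (G(V) = (V - 558)/(V + (V + 2*(-8))) = (-558 + V)/(V + (V - 16)) = (-558 + V)/(V + (-16 + V)) = (-558 + V)/(-16 + 2*V))
(G(674) + 447094)/(-193030 - 324986) = ((-558 + 674)/(2*(-8 + 674)) + 447094)/(-193030 - 324986) = ((½)*116/666 + 447094)/(-518016) = ((½)*(1/666)*116 + 447094)*(-1/518016) = (29/333 + 447094)*(-1/518016) = (148882331/333)*(-1/518016) = -148882331/172499328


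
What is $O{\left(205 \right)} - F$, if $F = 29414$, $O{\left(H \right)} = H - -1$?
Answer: $-29208$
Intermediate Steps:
$O{\left(H \right)} = 1 + H$ ($O{\left(H \right)} = H + 1 = 1 + H$)
$O{\left(205 \right)} - F = \left(1 + 205\right) - 29414 = 206 - 29414 = -29208$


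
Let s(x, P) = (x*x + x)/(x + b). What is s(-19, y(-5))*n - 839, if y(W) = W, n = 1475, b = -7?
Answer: -263132/13 ≈ -20241.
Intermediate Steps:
s(x, P) = (x + x²)/(-7 + x) (s(x, P) = (x*x + x)/(x - 7) = (x² + x)/(-7 + x) = (x + x²)/(-7 + x))
s(-19, y(-5))*n - 839 = -19*(1 - 19)/(-7 - 19)*1475 - 839 = -19*(-18)/(-26)*1475 - 839 = -19*(-1/26)*(-18)*1475 - 839 = -171/13*1475 - 839 = -252225/13 - 839 = -263132/13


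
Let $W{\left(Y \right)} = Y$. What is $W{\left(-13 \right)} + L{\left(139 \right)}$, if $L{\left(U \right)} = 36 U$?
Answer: $4991$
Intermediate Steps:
$W{\left(-13 \right)} + L{\left(139 \right)} = -13 + 36 \cdot 139 = -13 + 5004 = 4991$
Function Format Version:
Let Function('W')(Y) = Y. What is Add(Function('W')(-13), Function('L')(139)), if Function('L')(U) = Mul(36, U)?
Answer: 4991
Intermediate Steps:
Add(Function('W')(-13), Function('L')(139)) = Add(-13, Mul(36, 139)) = Add(-13, 5004) = 4991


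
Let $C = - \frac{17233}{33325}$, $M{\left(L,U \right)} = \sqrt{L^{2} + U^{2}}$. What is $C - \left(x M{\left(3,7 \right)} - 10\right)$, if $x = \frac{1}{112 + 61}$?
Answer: $\frac{316017}{33325} - \frac{\sqrt{58}}{173} \approx 9.4389$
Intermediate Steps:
$x = \frac{1}{173} \approx 0.0057803$
$C = - \frac{17233}{33325}$ ($C = \left(-17233\right) \frac{1}{33325} = - \frac{17233}{33325} \approx -0.51712$)
$C - \left(x M{\left(3,7 \right)} - 10\right) = - \frac{17233}{33325} - \left(\frac{\sqrt{3^{2} + 7^{2}}}{173} - 10\right) = - \frac{17233}{33325} - \left(\frac{\sqrt{9 + 49}}{173} - 10\right) = - \frac{17233}{33325} - \left(\frac{\sqrt{58}}{173} - 10\right) = - \frac{17233}{33325} - \left(-10 + \frac{\sqrt{58}}{173}\right) = - \frac{17233}{33325} + \left(10 - \frac{\sqrt{58}}{173}\right) = \frac{316017}{33325} - \frac{\sqrt{58}}{173}$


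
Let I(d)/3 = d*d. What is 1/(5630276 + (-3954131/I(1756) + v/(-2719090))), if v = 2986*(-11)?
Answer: 1143328895760/6437256767004366559 ≈ 1.7761e-7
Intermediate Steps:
v = -32846
I(d) = 3*d² (I(d) = 3*(d*d) = 3*d²)
1/(5630276 + (-3954131/I(1756) + v/(-2719090))) = 1/(5630276 + (-3954131/(3*1756²) - 32846/(-2719090))) = 1/(5630276 + (-3954131/(3*3083536) - 32846*(-1/2719090))) = 1/(5630276 + (-3954131/9250608 + 1493/123595)) = 1/(5630276 - 474899663201/1143328895760) = 1/(6437256767004366559/1143328895760) = 1143328895760/6437256767004366559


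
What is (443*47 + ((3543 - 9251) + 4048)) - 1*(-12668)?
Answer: 31829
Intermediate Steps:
(443*47 + ((3543 - 9251) + 4048)) - 1*(-12668) = (20821 + (-5708 + 4048)) + 12668 = (20821 - 1660) + 12668 = 19161 + 12668 = 31829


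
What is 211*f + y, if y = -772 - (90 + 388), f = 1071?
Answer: 224731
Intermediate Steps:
y = -1250 (y = -772 - 1*478 = -772 - 478 = -1250)
211*f + y = 211*1071 - 1250 = 225981 - 1250 = 224731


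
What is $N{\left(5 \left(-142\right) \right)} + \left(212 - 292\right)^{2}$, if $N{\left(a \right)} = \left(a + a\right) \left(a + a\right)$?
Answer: $2022800$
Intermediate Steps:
$N{\left(a \right)} = 4 a^{2}$ ($N{\left(a \right)} = 2 a 2 a = 4 a^{2}$)
$N{\left(5 \left(-142\right) \right)} + \left(212 - 292\right)^{2} = 4 \left(5 \left(-142\right)\right)^{2} + \left(212 - 292\right)^{2} = 4 \left(-710\right)^{2} + \left(-80\right)^{2} = 4 \cdot 504100 + 6400 = 2016400 + 6400 = 2022800$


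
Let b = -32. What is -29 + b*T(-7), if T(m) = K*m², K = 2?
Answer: -3165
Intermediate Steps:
T(m) = 2*m²
-29 + b*T(-7) = -29 - 64*(-7)² = -29 - 64*49 = -29 - 32*98 = -29 - 3136 = -3165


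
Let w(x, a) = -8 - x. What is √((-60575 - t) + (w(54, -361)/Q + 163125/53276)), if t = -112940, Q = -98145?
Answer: √39770732036295826474215/871462170 ≈ 228.84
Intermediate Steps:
√((-60575 - t) + (w(54, -361)/Q + 163125/53276)) = √((-60575 - 1*(-112940)) + ((-8 - 1*54)/(-98145) + 163125/53276)) = √((-60575 + 112940) + ((-8 - 54)*(-1/98145) + 163125*(1/53276))) = √(52365 + (-62*(-1/98145) + 163125/53276)) = √(52365 + (62/98145 + 163125/53276)) = √(52365 + 16013206237/5228773020) = √(273820712398537/5228773020) = √39770732036295826474215/871462170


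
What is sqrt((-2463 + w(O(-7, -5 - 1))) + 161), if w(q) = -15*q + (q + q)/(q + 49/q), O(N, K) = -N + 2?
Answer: 2*I*sqrt(2572765)/65 ≈ 49.353*I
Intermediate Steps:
O(N, K) = 2 - N
w(q) = -15*q + 2*q/(q + 49/q) (w(q) = -15*q + (2*q)/(q + 49/q) = -15*q + 2*q/(q + 49/q))
sqrt((-2463 + w(O(-7, -5 - 1))) + 161) = sqrt((-2463 + (2 - 1*(-7))*(-735 - 15*(2 - 1*(-7))**2 + 2*(2 - 1*(-7)))/(49 + (2 - 1*(-7))**2)) + 161) = sqrt((-2463 + (2 + 7)*(-735 - 15*(2 + 7)**2 + 2*(2 + 7))/(49 + (2 + 7)**2)) + 161) = sqrt((-2463 + 9*(-735 - 15*9**2 + 2*9)/(49 + 9**2)) + 161) = sqrt((-2463 + 9*(-735 - 15*81 + 18)/(49 + 81)) + 161) = sqrt((-2463 + 9*(-735 - 1215 + 18)/130) + 161) = sqrt((-2463 + 9*(1/130)*(-1932)) + 161) = sqrt((-2463 - 8694/65) + 161) = sqrt(-168789/65 + 161) = sqrt(-158324/65) = 2*I*sqrt(2572765)/65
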